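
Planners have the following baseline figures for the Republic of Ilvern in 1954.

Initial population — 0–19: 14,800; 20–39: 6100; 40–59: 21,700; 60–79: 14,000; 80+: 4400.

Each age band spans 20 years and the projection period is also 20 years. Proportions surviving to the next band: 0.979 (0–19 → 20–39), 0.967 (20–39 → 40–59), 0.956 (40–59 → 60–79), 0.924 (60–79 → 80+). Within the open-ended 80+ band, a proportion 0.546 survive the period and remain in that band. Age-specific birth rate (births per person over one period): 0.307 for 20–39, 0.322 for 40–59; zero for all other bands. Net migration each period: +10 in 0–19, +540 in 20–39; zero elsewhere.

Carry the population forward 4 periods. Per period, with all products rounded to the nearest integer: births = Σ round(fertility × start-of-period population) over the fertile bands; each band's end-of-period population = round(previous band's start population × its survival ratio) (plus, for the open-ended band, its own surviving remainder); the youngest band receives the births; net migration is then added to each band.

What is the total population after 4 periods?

52030

Call the groups 1 to 5, youngest first.
After projecting period 1:
Births: 6100 × 0.307 = 1873  |  21700 × 0.322 = 6987 → total 8860
Group 2: 14800 × 0.979 = 14489
Group 3: 6100 × 0.967 = 5899
Group 4: 21700 × 0.956 = 20745
Group 5: 14000 × 0.924 + 4400 × 0.546 = 12936 + 2402 = 15338
Net migration: Group 1 + 10 → 8870; Group 2 + 540 → 15029
End of period: [8870, 15029, 5899, 20745, 15338]
After projecting period 2:
Births: 15029 × 0.307 = 4614  |  5899 × 0.322 = 1899 → total 6513
Group 2: 8870 × 0.979 = 8684
Group 3: 15029 × 0.967 = 14533
Group 4: 5899 × 0.956 = 5639
Group 5: 20745 × 0.924 + 15338 × 0.546 = 19168 + 8375 = 27543
Net migration: Group 1 + 10 → 6523; Group 2 + 540 → 9224
End of period: [6523, 9224, 14533, 5639, 27543]
After projecting period 3:
Births: 9224 × 0.307 = 2832  |  14533 × 0.322 = 4680 → total 7512
Group 2: 6523 × 0.979 = 6386
Group 3: 9224 × 0.967 = 8920
Group 4: 14533 × 0.956 = 13894
Group 5: 5639 × 0.924 + 27543 × 0.546 = 5210 + 15038 = 20248
Net migration: Group 1 + 10 → 7522; Group 2 + 540 → 6926
End of period: [7522, 6926, 8920, 13894, 20248]
After projecting period 4:
Births: 6926 × 0.307 = 2126  |  8920 × 0.322 = 2872 → total 4998
Group 2: 7522 × 0.979 = 7364
Group 3: 6926 × 0.967 = 6697
Group 4: 8920 × 0.956 = 8528
Group 5: 13894 × 0.924 + 20248 × 0.546 = 12838 + 11055 = 23893
Net migration: Group 1 + 10 → 5008; Group 2 + 540 → 7904
End of period: [5008, 7904, 6697, 8528, 23893]
Total after period 4: 5008 + 7904 + 6697 + 8528 + 23893 = 52030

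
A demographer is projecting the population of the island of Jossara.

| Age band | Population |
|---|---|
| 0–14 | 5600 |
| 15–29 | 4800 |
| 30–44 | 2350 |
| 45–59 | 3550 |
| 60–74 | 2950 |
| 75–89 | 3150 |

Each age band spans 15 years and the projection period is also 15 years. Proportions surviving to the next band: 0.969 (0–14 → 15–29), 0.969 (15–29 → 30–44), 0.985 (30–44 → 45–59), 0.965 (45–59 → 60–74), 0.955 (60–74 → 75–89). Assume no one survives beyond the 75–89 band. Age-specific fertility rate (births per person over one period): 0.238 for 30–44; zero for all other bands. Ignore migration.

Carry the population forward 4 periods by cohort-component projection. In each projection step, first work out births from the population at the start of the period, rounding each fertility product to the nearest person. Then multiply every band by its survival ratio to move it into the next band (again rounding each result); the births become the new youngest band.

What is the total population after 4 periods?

[period 1]
Births: 2350 * 0.238 = 559
15–29: 5600 * 0.969 = 5426
30–44: 4800 * 0.969 = 4651
45–59: 2350 * 0.985 = 2315
60–74: 3550 * 0.965 = 3426
75–89: 2950 * 0.955 = 2817
Giving 559 / 5426 / 4651 / 2315 / 3426 / 2817.
[period 2]
Births: 4651 * 0.238 = 1107
15–29: 559 * 0.969 = 542
30–44: 5426 * 0.969 = 5258
45–59: 4651 * 0.985 = 4581
60–74: 2315 * 0.965 = 2234
75–89: 3426 * 0.955 = 3272
Giving 1107 / 542 / 5258 / 4581 / 2234 / 3272.
[period 3]
Births: 5258 * 0.238 = 1251
15–29: 1107 * 0.969 = 1073
30–44: 542 * 0.969 = 525
45–59: 5258 * 0.985 = 5179
60–74: 4581 * 0.965 = 4421
75–89: 2234 * 0.955 = 2133
Giving 1251 / 1073 / 525 / 5179 / 4421 / 2133.
[period 4]
Births: 525 * 0.238 = 125
15–29: 1251 * 0.969 = 1212
30–44: 1073 * 0.969 = 1040
45–59: 525 * 0.985 = 517
60–74: 5179 * 0.965 = 4998
75–89: 4421 * 0.955 = 4222
Giving 125 / 1212 / 1040 / 517 / 4998 / 4222.
Total after period 4: 125 + 1212 + 1040 + 517 + 4998 + 4222 = 12114

12114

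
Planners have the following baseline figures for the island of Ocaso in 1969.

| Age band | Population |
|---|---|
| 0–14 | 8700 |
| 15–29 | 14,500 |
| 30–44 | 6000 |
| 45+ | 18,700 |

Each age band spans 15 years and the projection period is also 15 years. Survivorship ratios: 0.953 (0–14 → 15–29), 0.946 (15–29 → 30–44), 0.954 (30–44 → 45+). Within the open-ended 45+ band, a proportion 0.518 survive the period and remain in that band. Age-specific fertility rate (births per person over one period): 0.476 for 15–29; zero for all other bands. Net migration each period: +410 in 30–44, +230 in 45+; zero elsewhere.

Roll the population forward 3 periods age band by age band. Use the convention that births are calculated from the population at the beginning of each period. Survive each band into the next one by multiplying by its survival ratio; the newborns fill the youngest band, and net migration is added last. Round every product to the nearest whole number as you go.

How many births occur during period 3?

3131

(Bands numbered youngest = 1 to oldest = 4.)
[period 1]
Births: 14500 × 0.476 = 6902
Band 2: 8700 × 0.953 = 8291
Band 3: 14500 × 0.946 = 13717
Band 4: 6000 × 0.954 + 18700 × 0.518 = 5724 + 9687 = 15411
Net migration: Band 3 + 410 → 14127; Band 4 + 230 → 15641
→ [6902, 8291, 14127, 15641]
[period 2]
Births: 8291 × 0.476 = 3947
Band 2: 6902 × 0.953 = 6578
Band 3: 8291 × 0.946 = 7843
Band 4: 14127 × 0.954 + 15641 × 0.518 = 13477 + 8102 = 21579
Net migration: Band 3 + 410 → 8253; Band 4 + 230 → 21809
→ [3947, 6578, 8253, 21809]
[period 3]
Births: 6578 × 0.476 = 3131
Band 2: 3947 × 0.953 = 3761
Band 3: 6578 × 0.946 = 6223
Band 4: 8253 × 0.954 + 21809 × 0.518 = 7873 + 11297 = 19170
Net migration: Band 3 + 410 → 6633; Band 4 + 230 → 19400
→ [3131, 3761, 6633, 19400]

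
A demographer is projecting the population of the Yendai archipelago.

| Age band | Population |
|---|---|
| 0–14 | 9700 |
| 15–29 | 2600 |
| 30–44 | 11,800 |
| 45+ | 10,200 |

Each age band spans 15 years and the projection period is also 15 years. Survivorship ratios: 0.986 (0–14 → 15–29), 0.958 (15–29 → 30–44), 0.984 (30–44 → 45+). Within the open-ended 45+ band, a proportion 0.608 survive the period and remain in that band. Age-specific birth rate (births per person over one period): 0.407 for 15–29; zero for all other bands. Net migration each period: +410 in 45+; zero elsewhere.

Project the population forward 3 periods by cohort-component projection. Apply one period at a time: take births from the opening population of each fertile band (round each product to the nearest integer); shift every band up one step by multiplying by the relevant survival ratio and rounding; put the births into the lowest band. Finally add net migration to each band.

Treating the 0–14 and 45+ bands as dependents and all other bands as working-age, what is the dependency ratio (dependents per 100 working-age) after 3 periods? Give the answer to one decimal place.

Let band 1 be 0–14 through band 4 = 45+.
— Period 1 —
Births: 2600 × 0.407 = 1058
Band 2: 9700 × 0.986 = 9564
Band 3: 2600 × 0.958 = 2491
Band 4: 11800 × 0.984 + 10200 × 0.608 = 11611 + 6202 = 17813
Net migration: Band 4 + 410 → 18223
End of period: [1058, 9564, 2491, 18223]
— Period 2 —
Births: 9564 × 0.407 = 3893
Band 2: 1058 × 0.986 = 1043
Band 3: 9564 × 0.958 = 9162
Band 4: 2491 × 0.984 + 18223 × 0.608 = 2451 + 11080 = 13531
Net migration: Band 4 + 410 → 13941
End of period: [3893, 1043, 9162, 13941]
— Period 3 —
Births: 1043 × 0.407 = 425
Band 2: 3893 × 0.986 = 3838
Band 3: 1043 × 0.958 = 999
Band 4: 9162 × 0.984 + 13941 × 0.608 = 9015 + 8476 = 17491
Net migration: Band 4 + 410 → 17901
End of period: [425, 3838, 999, 17901]
Dependents (band 0–14 + band 45+) = 425 + 17901 = 18326; working-age = 4837; ratio = 18326/4837 × 100 = 378.9

378.9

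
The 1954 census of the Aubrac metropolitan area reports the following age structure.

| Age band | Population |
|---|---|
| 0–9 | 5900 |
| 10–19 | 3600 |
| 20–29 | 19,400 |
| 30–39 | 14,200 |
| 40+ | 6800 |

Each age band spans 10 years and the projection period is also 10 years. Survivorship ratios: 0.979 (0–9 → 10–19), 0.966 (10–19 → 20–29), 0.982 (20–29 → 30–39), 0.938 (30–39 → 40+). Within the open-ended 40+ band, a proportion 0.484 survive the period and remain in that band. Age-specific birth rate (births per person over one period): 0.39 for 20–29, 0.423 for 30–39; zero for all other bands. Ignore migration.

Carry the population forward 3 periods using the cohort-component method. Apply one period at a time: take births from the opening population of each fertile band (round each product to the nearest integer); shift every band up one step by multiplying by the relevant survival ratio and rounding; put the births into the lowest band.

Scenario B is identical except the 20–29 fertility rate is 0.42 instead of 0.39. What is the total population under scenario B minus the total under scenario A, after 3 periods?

After projecting period 1:
Births: 19400 * 0.39 = 7566 ; 14200 * 0.423 = 6007 → total 13573
10–19: 5900 * 0.979 = 5776
20–29: 3600 * 0.966 = 3478
30–39: 19400 * 0.982 = 19051
40+: 14200 * 0.938 + 6800 * 0.484 = 13320 + 3291 = 16611
End of period: [13573, 5776, 3478, 19051, 16611]
After projecting period 2:
Births: 3478 * 0.39 = 1356 ; 19051 * 0.423 = 8059 → total 9415
10–19: 13573 * 0.979 = 13288
20–29: 5776 * 0.966 = 5580
30–39: 3478 * 0.982 = 3415
40+: 19051 * 0.938 + 16611 * 0.484 = 17870 + 8040 = 25910
End of period: [9415, 13288, 5580, 3415, 25910]
After projecting period 3:
Births: 5580 * 0.39 = 2176 ; 3415 * 0.423 = 1445 → total 3621
10–19: 9415 * 0.979 = 9217
20–29: 13288 * 0.966 = 12836
30–39: 5580 * 0.982 = 5480
40+: 3415 * 0.938 + 25910 * 0.484 = 3203 + 12540 = 15743
End of period: [3621, 9217, 12836, 5480, 15743]
Scenario A total after 3 periods: 46897
Scenario B projection —
After projecting period 1:
Births: 19400 * 0.42 = 8148 ; 14200 * 0.423 = 6007 → total 14155
10–19: 5900 * 0.979 = 5776
20–29: 3600 * 0.966 = 3478
30–39: 19400 * 0.982 = 19051
40+: 14200 * 0.938 + 6800 * 0.484 = 13320 + 3291 = 16611
End of period: [14155, 5776, 3478, 19051, 16611]
After projecting period 2:
Births: 3478 * 0.42 = 1461 ; 19051 * 0.423 = 8059 → total 9520
10–19: 14155 * 0.979 = 13858
20–29: 5776 * 0.966 = 5580
30–39: 3478 * 0.982 = 3415
40+: 19051 * 0.938 + 16611 * 0.484 = 17870 + 8040 = 25910
End of period: [9520, 13858, 5580, 3415, 25910]
After projecting period 3:
Births: 5580 * 0.42 = 2344 ; 3415 * 0.423 = 1445 → total 3789
10–19: 9520 * 0.979 = 9320
20–29: 13858 * 0.966 = 13387
30–39: 5580 * 0.982 = 5480
40+: 3415 * 0.938 + 25910 * 0.484 = 3203 + 12540 = 15743
End of period: [3789, 9320, 13387, 5480, 15743]
Scenario B total after 3 periods: 47719
Difference B − A = 47719 − 46897 = 822

822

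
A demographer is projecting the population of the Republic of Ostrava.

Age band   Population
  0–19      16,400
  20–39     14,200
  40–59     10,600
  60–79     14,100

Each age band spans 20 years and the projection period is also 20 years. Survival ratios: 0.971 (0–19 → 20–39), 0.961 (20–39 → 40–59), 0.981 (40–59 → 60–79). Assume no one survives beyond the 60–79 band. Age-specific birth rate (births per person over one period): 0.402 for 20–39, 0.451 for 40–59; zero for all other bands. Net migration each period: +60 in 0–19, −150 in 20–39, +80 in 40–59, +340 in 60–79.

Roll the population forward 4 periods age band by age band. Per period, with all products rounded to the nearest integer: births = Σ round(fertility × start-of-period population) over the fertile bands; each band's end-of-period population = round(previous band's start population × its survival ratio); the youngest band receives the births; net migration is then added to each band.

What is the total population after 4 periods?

41464

(Bands numbered youngest = 1 to oldest = 4.)
Period 1:
Births: 14200 × 0.402 = 5708  |  10600 × 0.451 = 4781 — total 10489
Band 2: 16400 × 0.971 = 15924
Band 3: 14200 × 0.961 = 13646
Band 4: 10600 × 0.981 = 10399
Net migration: Band 1 + 60 → 10549; Band 2 − 150 → 15774; Band 3 + 80 → 13726; Band 4 + 340 → 10739
→ [10549, 15774, 13726, 10739]
Period 2:
Births: 15774 × 0.402 = 6341  |  13726 × 0.451 = 6190 — total 12531
Band 2: 10549 × 0.971 = 10243
Band 3: 15774 × 0.961 = 15159
Band 4: 13726 × 0.981 = 13465
Net migration: Band 1 + 60 → 12591; Band 2 − 150 → 10093; Band 3 + 80 → 15239; Band 4 + 340 → 13805
→ [12591, 10093, 15239, 13805]
Period 3:
Births: 10093 × 0.402 = 4057  |  15239 × 0.451 = 6873 — total 10930
Band 2: 12591 × 0.971 = 12226
Band 3: 10093 × 0.961 = 9699
Band 4: 15239 × 0.981 = 14949
Net migration: Band 1 + 60 → 10990; Band 2 − 150 → 12076; Band 3 + 80 → 9779; Band 4 + 340 → 15289
→ [10990, 12076, 9779, 15289]
Period 4:
Births: 12076 × 0.402 = 4855  |  9779 × 0.451 = 4410 — total 9265
Band 2: 10990 × 0.971 = 10671
Band 3: 12076 × 0.961 = 11605
Band 4: 9779 × 0.981 = 9593
Net migration: Band 1 + 60 → 9325; Band 2 − 150 → 10521; Band 3 + 80 → 11685; Band 4 + 340 → 9933
→ [9325, 10521, 11685, 9933]
Total after period 4: 9325 + 10521 + 11685 + 9933 = 41464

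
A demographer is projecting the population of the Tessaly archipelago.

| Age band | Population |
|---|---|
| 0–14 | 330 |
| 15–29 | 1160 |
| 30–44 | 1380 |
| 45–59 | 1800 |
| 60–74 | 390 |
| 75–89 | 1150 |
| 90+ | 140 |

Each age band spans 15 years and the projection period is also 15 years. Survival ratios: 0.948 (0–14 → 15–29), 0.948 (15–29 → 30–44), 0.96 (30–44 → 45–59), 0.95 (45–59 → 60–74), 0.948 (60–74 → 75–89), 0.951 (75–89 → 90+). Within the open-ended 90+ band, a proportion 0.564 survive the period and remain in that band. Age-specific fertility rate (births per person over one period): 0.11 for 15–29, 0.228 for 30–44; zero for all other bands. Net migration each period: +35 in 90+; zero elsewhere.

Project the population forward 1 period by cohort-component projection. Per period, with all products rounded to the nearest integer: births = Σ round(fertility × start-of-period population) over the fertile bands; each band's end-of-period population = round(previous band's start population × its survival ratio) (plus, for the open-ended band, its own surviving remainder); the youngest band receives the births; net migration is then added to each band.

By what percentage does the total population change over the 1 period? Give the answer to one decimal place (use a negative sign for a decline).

(Bands numbered youngest = 1 to oldest = 7.)
Period 1:
Births: 1160 × 0.11 = 128  |  1380 × 0.228 = 315 — total 443
Band 2: 330 × 0.948 = 313
Band 3: 1160 × 0.948 = 1100
Band 4: 1380 × 0.96 = 1325
Band 5: 1800 × 0.95 = 1710
Band 6: 390 × 0.948 = 370
Band 7: 1150 × 0.951 + 140 × 0.564 = 1094 + 79 = 1173
Net migration: Band 7 + 35 → 1208
→ [443, 313, 1100, 1325, 1710, 370, 1208]
Total: 6350 → 6469; change = 119; percentage change = 1.9%

1.9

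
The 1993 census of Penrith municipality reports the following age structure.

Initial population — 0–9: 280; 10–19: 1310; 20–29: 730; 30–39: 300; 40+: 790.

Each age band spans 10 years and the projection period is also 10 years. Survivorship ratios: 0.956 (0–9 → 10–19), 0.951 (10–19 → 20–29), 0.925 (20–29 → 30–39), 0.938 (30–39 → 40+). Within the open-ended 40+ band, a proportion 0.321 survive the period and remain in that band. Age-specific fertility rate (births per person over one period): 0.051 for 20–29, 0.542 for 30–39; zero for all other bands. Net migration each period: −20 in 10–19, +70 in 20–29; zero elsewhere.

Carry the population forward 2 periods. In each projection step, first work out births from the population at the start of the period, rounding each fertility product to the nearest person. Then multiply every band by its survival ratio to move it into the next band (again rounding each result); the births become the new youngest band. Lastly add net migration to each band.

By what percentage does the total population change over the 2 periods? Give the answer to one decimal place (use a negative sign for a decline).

-14.0

Period 1.
Births: 730 × 0.051 = 37, 300 × 0.542 = 163 — total 200
10–19: 280 × 0.956 = 268
20–29: 1310 × 0.951 = 1246
30–39: 730 × 0.925 = 675
40+: 300 × 0.938 + 790 × 0.321 = 281 + 254 = 535
Net migration: 10–19 − 20 → 248; 20–29 + 70 → 1316
Population now: 0–9=200, 10–19=248, 20–29=1316, 30–39=675, 40+=535
Period 2.
Births: 1316 × 0.051 = 67, 675 × 0.542 = 366 — total 433
10–19: 200 × 0.956 = 191
20–29: 248 × 0.951 = 236
30–39: 1316 × 0.925 = 1217
40+: 675 × 0.938 + 535 × 0.321 = 633 + 172 = 805
Net migration: 10–19 − 20 → 171; 20–29 + 70 → 306
Population now: 0–9=433, 10–19=171, 20–29=306, 30–39=1217, 40+=805
Total: 3410 → 2932; change = -478; percentage change = -14.0%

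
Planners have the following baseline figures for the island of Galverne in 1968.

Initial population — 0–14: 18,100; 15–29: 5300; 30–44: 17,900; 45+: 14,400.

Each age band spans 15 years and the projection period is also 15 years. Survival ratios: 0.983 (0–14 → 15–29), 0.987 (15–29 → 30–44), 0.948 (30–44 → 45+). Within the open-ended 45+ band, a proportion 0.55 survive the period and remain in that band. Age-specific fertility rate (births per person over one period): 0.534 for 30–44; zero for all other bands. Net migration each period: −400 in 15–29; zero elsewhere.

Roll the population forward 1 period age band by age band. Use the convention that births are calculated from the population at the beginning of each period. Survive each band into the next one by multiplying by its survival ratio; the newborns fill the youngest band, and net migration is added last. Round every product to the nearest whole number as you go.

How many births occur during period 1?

Call the bands 1 to 4, youngest first.
[period 1]
Births: 17900 × 0.534 = 9559
Band 2: 18100 × 0.983 = 17792
Band 3: 5300 × 0.987 = 5231
Band 4: 17900 × 0.948 + 14400 × 0.55 = 16969 + 7920 = 24889
Net migration: Band 2 − 400 → 17392
End of period: [9559, 17392, 5231, 24889]

9559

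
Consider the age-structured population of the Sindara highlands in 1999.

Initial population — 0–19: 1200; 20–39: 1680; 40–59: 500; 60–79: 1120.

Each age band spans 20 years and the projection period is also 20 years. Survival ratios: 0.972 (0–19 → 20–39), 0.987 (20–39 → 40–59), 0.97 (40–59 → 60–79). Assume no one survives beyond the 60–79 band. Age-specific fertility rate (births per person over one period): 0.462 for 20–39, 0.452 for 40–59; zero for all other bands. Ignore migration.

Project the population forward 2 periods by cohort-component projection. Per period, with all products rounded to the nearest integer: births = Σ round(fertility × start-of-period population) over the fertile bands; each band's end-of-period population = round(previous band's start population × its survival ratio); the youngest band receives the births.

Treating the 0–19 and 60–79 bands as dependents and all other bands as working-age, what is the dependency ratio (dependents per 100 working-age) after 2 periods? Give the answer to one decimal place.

Period 1:
Births: 1680 × 0.462 = 776  |  500 × 0.452 = 226 ⇒ total 1002
20–39: 1200 × 0.972 = 1166
40–59: 1680 × 0.987 = 1658
60–79: 500 × 0.97 = 485
→ [1002, 1166, 1658, 485]
Period 2:
Births: 1166 × 0.462 = 539  |  1658 × 0.452 = 749 ⇒ total 1288
20–39: 1002 × 0.972 = 974
40–59: 1166 × 0.987 = 1151
60–79: 1658 × 0.97 = 1608
→ [1288, 974, 1151, 1608]
Dependents (band 0–19 + band 60–79) = 1288 + 1608 = 2896; working-age = 2125; ratio = 2896/2125 × 100 = 136.3

136.3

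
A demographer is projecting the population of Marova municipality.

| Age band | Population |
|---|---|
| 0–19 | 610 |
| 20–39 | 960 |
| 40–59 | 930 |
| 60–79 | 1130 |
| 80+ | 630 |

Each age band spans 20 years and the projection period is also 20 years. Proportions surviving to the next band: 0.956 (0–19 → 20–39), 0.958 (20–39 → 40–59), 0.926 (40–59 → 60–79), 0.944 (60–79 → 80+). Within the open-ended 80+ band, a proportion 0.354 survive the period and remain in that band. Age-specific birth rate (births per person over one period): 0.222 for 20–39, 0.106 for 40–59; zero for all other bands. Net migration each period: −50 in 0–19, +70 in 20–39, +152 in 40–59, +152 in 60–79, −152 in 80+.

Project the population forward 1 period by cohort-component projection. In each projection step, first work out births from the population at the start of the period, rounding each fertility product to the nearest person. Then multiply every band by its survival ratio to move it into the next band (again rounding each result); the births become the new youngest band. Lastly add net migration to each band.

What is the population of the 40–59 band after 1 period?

1072

(Bands numbered youngest = 1 to oldest = 5.)
[period 1]
Births: 960 × 0.222 = 213  |  930 × 0.106 = 99 → 312
Band 2: 610 × 0.956 = 583
Band 3: 960 × 0.958 = 920
Band 4: 930 × 0.926 = 861
Band 5: 1130 × 0.944 + 630 × 0.354 = 1067 + 223 = 1290
Net migration: Band 1 − 50 → 262; Band 2 + 70 → 653; Band 3 + 152 → 1072; Band 4 + 152 → 1013; Band 5 − 152 → 1138
End of period: [262, 653, 1072, 1013, 1138]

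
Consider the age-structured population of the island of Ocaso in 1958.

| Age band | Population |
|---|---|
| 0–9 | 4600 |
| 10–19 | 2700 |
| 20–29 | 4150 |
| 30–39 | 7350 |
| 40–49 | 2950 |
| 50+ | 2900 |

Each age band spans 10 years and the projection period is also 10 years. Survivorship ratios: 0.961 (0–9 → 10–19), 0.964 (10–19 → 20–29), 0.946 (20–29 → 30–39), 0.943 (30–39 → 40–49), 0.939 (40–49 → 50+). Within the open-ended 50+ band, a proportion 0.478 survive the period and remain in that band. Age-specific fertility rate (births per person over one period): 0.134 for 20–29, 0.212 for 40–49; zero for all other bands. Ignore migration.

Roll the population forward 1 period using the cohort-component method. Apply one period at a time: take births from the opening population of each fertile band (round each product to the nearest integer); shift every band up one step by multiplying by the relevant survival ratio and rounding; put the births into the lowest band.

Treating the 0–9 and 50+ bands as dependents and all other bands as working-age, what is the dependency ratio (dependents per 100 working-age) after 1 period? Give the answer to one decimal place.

Period 1.
Births: 4150 * 0.134 = 556, 2950 * 0.212 = 625 → 1181
10–19: 4600 * 0.961 = 4421
20–29: 2700 * 0.964 = 2603
30–39: 4150 * 0.946 = 3926
40–49: 7350 * 0.943 = 6931
50+: 2950 * 0.939 + 2900 * 0.478 = 2770 + 1386 = 4156
Population now: 0–9=1181, 10–19=4421, 20–29=2603, 30–39=3926, 40–49=6931, 50+=4156
Dependents (band 0–9 + band 50+) = 1181 + 4156 = 5337; working-age = 17881; ratio = 5337/17881 × 100 = 29.8

29.8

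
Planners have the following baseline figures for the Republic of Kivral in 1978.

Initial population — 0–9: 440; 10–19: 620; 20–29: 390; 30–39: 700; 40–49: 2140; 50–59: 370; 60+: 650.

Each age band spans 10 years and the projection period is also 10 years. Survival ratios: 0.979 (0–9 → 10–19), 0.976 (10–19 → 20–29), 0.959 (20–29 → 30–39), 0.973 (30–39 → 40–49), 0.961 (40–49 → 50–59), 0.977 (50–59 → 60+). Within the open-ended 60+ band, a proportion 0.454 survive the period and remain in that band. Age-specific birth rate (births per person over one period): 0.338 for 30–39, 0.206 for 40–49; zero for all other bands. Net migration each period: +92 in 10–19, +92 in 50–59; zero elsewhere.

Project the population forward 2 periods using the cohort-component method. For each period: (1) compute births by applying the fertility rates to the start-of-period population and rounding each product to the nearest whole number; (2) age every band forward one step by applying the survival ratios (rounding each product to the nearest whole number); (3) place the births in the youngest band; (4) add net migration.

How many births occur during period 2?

266

Let group 1 be 0–9 through group 7 = 60+.
— Period 1 —
Births: 700 × 0.338 = 237, 2140 × 0.206 = 441 → 678
Group 2: 440 × 0.979 = 431
Group 3: 620 × 0.976 = 605
Group 4: 390 × 0.959 = 374
Group 5: 700 × 0.973 = 681
Group 6: 2140 × 0.961 = 2057
Group 7: 370 × 0.977 + 650 × 0.454 = 361 + 295 = 656
Net migration: Group 2 + 92 → 523; Group 6 + 92 → 2149
Population now: 0–9=678, 10–19=523, 20–29=605, 30–39=374, 40–49=681, 50–59=2149, 60+=656
— Period 2 —
Births: 374 × 0.338 = 126, 681 × 0.206 = 140 → 266
Group 2: 678 × 0.979 = 664
Group 3: 523 × 0.976 = 510
Group 4: 605 × 0.959 = 580
Group 5: 374 × 0.973 = 364
Group 6: 681 × 0.961 = 654
Group 7: 2149 × 0.977 + 656 × 0.454 = 2100 + 298 = 2398
Net migration: Group 2 + 92 → 756; Group 6 + 92 → 746
Population now: 0–9=266, 10–19=756, 20–29=510, 30–39=580, 40–49=364, 50–59=746, 60+=2398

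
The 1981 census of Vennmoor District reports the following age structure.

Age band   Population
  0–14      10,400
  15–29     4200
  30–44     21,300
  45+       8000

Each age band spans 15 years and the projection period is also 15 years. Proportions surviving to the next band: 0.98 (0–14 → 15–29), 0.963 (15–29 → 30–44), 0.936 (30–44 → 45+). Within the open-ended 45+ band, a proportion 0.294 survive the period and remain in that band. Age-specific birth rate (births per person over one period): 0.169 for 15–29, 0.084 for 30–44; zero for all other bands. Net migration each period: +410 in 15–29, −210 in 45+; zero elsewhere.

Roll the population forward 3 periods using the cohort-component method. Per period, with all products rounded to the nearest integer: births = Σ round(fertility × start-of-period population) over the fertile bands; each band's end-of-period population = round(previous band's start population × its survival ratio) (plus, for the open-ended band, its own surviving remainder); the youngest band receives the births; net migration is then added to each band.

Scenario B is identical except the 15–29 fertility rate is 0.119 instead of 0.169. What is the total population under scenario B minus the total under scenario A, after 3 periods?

— Period 1 —
Births: 4200 × 0.169 = 710 ; 21300 × 0.084 = 1789 → 2499
15–29: 10400 × 0.98 = 10192
30–44: 4200 × 0.963 = 4045
45+: 21300 × 0.936 + 8000 × 0.294 = 19937 + 2352 = 22289
Net migration: 15–29 + 410 → 10602; 45+ − 210 → 22079
End of period: [2499, 10602, 4045, 22079]
— Period 2 —
Births: 10602 × 0.169 = 1792 ; 4045 × 0.084 = 340 → 2132
15–29: 2499 × 0.98 = 2449
30–44: 10602 × 0.963 = 10210
45+: 4045 × 0.936 + 22079 × 0.294 = 3786 + 6491 = 10277
Net migration: 15–29 + 410 → 2859; 45+ − 210 → 10067
End of period: [2132, 2859, 10210, 10067]
— Period 3 —
Births: 2859 × 0.169 = 483 ; 10210 × 0.084 = 858 → 1341
15–29: 2132 × 0.98 = 2089
30–44: 2859 × 0.963 = 2753
45+: 10210 × 0.936 + 10067 × 0.294 = 9557 + 2960 = 12517
Net migration: 15–29 + 410 → 2499; 45+ − 210 → 12307
End of period: [1341, 2499, 2753, 12307]
Scenario A total after 3 periods: 18900
Scenario B projection —
— Period 1 —
Births: 4200 × 0.119 = 500 ; 21300 × 0.084 = 1789 → 2289
15–29: 10400 × 0.98 = 10192
30–44: 4200 × 0.963 = 4045
45+: 21300 × 0.936 + 8000 × 0.294 = 19937 + 2352 = 22289
Net migration: 15–29 + 410 → 10602; 45+ − 210 → 22079
End of period: [2289, 10602, 4045, 22079]
— Period 2 —
Births: 10602 × 0.119 = 1262 ; 4045 × 0.084 = 340 → 1602
15–29: 2289 × 0.98 = 2243
30–44: 10602 × 0.963 = 10210
45+: 4045 × 0.936 + 22079 × 0.294 = 3786 + 6491 = 10277
Net migration: 15–29 + 410 → 2653; 45+ − 210 → 10067
End of period: [1602, 2653, 10210, 10067]
— Period 3 —
Births: 2653 × 0.119 = 316 ; 10210 × 0.084 = 858 → 1174
15–29: 1602 × 0.98 = 1570
30–44: 2653 × 0.963 = 2555
45+: 10210 × 0.936 + 10067 × 0.294 = 9557 + 2960 = 12517
Net migration: 15–29 + 410 → 1980; 45+ − 210 → 12307
End of period: [1174, 1980, 2555, 12307]
Scenario B total after 3 periods: 18016
Difference B − A = 18016 − 18900 = -884

-884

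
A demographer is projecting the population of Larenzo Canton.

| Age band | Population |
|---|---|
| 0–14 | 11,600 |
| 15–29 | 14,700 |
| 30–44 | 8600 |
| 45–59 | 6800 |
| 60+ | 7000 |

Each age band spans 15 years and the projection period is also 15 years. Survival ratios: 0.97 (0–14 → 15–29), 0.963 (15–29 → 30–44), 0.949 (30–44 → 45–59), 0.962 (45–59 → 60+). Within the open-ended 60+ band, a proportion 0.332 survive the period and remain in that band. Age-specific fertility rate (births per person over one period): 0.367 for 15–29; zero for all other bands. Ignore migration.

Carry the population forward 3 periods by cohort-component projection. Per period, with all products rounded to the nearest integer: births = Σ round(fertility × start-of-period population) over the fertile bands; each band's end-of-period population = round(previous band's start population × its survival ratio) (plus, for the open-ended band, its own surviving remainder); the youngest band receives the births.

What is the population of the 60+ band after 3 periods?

Let group 1 be 0–14 through group 5 = 60+.
After projecting period 1:
Births: 14700 * 0.367 = 5395
Group 2: 11600 * 0.97 = 11252
Group 3: 14700 * 0.963 = 14156
Group 4: 8600 * 0.949 = 8161
Group 5: 6800 * 0.962 + 7000 * 0.332 = 6542 + 2324 = 8866
Population now: 0–14=5395, 15–29=11252, 30–44=14156, 45–59=8161, 60+=8866
After projecting period 2:
Births: 11252 * 0.367 = 4129
Group 2: 5395 * 0.97 = 5233
Group 3: 11252 * 0.963 = 10836
Group 4: 14156 * 0.949 = 13434
Group 5: 8161 * 0.962 + 8866 * 0.332 = 7851 + 2944 = 10795
Population now: 0–14=4129, 15–29=5233, 30–44=10836, 45–59=13434, 60+=10795
After projecting period 3:
Births: 5233 * 0.367 = 1921
Group 2: 4129 * 0.97 = 4005
Group 3: 5233 * 0.963 = 5039
Group 4: 10836 * 0.949 = 10283
Group 5: 13434 * 0.962 + 10795 * 0.332 = 12924 + 3584 = 16508
Population now: 0–14=1921, 15–29=4005, 30–44=5039, 45–59=10283, 60+=16508

16508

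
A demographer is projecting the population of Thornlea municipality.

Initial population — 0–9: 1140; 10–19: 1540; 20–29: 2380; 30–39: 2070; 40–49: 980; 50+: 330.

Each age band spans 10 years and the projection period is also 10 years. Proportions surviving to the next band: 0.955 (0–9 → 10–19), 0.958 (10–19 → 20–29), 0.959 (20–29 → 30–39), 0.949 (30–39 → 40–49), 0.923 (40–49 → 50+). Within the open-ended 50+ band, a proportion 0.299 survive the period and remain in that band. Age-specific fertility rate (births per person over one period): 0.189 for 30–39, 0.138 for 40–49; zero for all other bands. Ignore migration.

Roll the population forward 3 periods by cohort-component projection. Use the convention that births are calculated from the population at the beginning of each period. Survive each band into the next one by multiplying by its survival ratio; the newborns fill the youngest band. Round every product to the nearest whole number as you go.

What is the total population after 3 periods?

Period 1.
Births: 2070 × 0.189 = 391  |  980 × 0.138 = 135 → total 526
10–19: 1140 × 0.955 = 1089
20–29: 1540 × 0.958 = 1475
30–39: 2380 × 0.959 = 2282
40–49: 2070 × 0.949 = 1964
50+: 980 × 0.923 + 330 × 0.299 = 905 + 99 = 1004
Population now: 0–9=526, 10–19=1089, 20–29=1475, 30–39=2282, 40–49=1964, 50+=1004
Period 2.
Births: 2282 × 0.189 = 431  |  1964 × 0.138 = 271 → total 702
10–19: 526 × 0.955 = 502
20–29: 1089 × 0.958 = 1043
30–39: 1475 × 0.959 = 1415
40–49: 2282 × 0.949 = 2166
50+: 1964 × 0.923 + 1004 × 0.299 = 1813 + 300 = 2113
Population now: 0–9=702, 10–19=502, 20–29=1043, 30–39=1415, 40–49=2166, 50+=2113
Period 3.
Births: 1415 × 0.189 = 267  |  2166 × 0.138 = 299 → total 566
10–19: 702 × 0.955 = 670
20–29: 502 × 0.958 = 481
30–39: 1043 × 0.959 = 1000
40–49: 1415 × 0.949 = 1343
50+: 2166 × 0.923 + 2113 × 0.299 = 1999 + 632 = 2631
Population now: 0–9=566, 10–19=670, 20–29=481, 30–39=1000, 40–49=1343, 50+=2631
Total after period 3: 566 + 670 + 481 + 1000 + 1343 + 2631 = 6691

6691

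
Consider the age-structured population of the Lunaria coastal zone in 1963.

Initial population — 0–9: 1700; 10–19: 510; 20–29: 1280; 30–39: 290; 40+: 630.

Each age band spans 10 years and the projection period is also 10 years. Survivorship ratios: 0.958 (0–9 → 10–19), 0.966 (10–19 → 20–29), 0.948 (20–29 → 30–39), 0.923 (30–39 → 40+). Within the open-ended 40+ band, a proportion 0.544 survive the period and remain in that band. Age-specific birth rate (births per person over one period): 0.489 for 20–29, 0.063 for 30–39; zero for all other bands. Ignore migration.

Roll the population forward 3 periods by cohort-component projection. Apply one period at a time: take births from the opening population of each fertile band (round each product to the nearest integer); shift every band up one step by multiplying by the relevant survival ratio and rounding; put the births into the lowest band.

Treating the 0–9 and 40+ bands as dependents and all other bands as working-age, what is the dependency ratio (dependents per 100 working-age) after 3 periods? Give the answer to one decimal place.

Numbering the bands 1..5 from youngest to oldest:
After projecting period 1:
Births: 1280 × 0.489 = 626, 290 × 0.063 = 18 ⇒ total 644
Band 2: 1700 × 0.958 = 1629
Band 3: 510 × 0.966 = 493
Band 4: 1280 × 0.948 = 1213
Band 5: 290 × 0.923 + 630 × 0.544 = 268 + 343 = 611
Giving 644 / 1629 / 493 / 1213 / 611.
After projecting period 2:
Births: 493 × 0.489 = 241, 1213 × 0.063 = 76 ⇒ total 317
Band 2: 644 × 0.958 = 617
Band 3: 1629 × 0.966 = 1574
Band 4: 493 × 0.948 = 467
Band 5: 1213 × 0.923 + 611 × 0.544 = 1120 + 332 = 1452
Giving 317 / 617 / 1574 / 467 / 1452.
After projecting period 3:
Births: 1574 × 0.489 = 770, 467 × 0.063 = 29 ⇒ total 799
Band 2: 317 × 0.958 = 304
Band 3: 617 × 0.966 = 596
Band 4: 1574 × 0.948 = 1492
Band 5: 467 × 0.923 + 1452 × 0.544 = 431 + 790 = 1221
Giving 799 / 304 / 596 / 1492 / 1221.
Dependents (band 0–9 + band 40+) = 799 + 1221 = 2020; working-age = 2392; ratio = 2020/2392 × 100 = 84.4

84.4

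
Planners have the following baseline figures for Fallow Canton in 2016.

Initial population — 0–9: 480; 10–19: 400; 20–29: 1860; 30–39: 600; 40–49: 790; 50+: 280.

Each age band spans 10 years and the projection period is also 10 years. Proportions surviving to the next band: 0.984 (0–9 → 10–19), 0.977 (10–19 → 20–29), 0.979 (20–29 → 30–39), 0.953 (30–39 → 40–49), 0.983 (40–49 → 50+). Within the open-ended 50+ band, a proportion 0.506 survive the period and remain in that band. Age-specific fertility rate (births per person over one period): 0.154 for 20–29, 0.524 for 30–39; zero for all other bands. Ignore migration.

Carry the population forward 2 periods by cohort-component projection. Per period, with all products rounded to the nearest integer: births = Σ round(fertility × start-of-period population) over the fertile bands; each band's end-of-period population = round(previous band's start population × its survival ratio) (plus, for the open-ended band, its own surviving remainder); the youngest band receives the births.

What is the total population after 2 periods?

5210

Numbering the bands 1..6 from youngest to oldest:
Period 1.
Births: 1860 * 0.154 = 286, 600 * 0.524 = 314 — total 600
Band 2: 480 * 0.984 = 472
Band 3: 400 * 0.977 = 391
Band 4: 1860 * 0.979 = 1821
Band 5: 600 * 0.953 = 572
Band 6: 790 * 0.983 + 280 * 0.506 = 777 + 142 = 919
Giving 600 / 472 / 391 / 1821 / 572 / 919.
Period 2.
Births: 391 * 0.154 = 60, 1821 * 0.524 = 954 — total 1014
Band 2: 600 * 0.984 = 590
Band 3: 472 * 0.977 = 461
Band 4: 391 * 0.979 = 383
Band 5: 1821 * 0.953 = 1735
Band 6: 572 * 0.983 + 919 * 0.506 = 562 + 465 = 1027
Giving 1014 / 590 / 461 / 383 / 1735 / 1027.
Total after period 2: 1014 + 590 + 461 + 383 + 1735 + 1027 = 5210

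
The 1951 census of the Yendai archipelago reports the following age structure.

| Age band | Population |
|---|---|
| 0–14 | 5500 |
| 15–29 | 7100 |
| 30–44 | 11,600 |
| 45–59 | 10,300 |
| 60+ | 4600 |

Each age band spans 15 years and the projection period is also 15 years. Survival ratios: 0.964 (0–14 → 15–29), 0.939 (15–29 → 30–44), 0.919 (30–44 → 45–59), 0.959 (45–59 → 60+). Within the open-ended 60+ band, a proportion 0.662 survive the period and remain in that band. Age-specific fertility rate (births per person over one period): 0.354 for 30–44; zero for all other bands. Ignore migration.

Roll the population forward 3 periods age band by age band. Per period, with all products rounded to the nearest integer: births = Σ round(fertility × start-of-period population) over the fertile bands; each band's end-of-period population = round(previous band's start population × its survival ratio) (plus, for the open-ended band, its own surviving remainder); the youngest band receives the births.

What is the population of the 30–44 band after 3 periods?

3717

Numbering the bands 1..5 from youngest to oldest:
Period 1:
Births: 11600 × 0.354 = 4106
Band 2: 5500 × 0.964 = 5302
Band 3: 7100 × 0.939 = 6667
Band 4: 11600 × 0.919 = 10660
Band 5: 10300 × 0.959 + 4600 × 0.662 = 9878 + 3045 = 12923
End of period: [4106, 5302, 6667, 10660, 12923]
Period 2:
Births: 6667 × 0.354 = 2360
Band 2: 4106 × 0.964 = 3958
Band 3: 5302 × 0.939 = 4979
Band 4: 6667 × 0.919 = 6127
Band 5: 10660 × 0.959 + 12923 × 0.662 = 10223 + 8555 = 18778
End of period: [2360, 3958, 4979, 6127, 18778]
Period 3:
Births: 4979 × 0.354 = 1763
Band 2: 2360 × 0.964 = 2275
Band 3: 3958 × 0.939 = 3717
Band 4: 4979 × 0.919 = 4576
Band 5: 6127 × 0.959 + 18778 × 0.662 = 5876 + 12431 = 18307
End of period: [1763, 2275, 3717, 4576, 18307]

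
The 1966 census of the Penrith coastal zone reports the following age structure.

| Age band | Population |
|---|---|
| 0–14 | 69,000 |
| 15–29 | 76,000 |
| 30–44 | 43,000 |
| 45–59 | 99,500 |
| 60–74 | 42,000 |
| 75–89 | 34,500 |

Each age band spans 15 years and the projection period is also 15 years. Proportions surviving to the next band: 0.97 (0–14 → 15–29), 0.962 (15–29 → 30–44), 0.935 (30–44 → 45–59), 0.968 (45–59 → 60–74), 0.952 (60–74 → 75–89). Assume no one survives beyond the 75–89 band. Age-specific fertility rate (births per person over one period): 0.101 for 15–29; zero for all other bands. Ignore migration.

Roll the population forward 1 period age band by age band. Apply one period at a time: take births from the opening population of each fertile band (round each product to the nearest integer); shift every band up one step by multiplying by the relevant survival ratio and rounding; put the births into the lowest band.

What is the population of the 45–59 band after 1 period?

Numbering the bands 1..6 from youngest to oldest:
[period 1]
Births: 76000 * 0.101 = 7676
Band 2: 69000 * 0.97 = 66930
Band 3: 76000 * 0.962 = 73112
Band 4: 43000 * 0.935 = 40205
Band 5: 99500 * 0.968 = 96316
Band 6: 42000 * 0.952 = 39984
Population now: 0–14=7676, 15–29=66930, 30–44=73112, 45–59=40205, 60–74=96316, 75–89=39984

40205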